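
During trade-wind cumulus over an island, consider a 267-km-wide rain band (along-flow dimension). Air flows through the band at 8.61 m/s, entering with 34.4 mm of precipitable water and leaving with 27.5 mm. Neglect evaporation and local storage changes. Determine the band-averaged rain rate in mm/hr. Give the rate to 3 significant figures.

Column moisture flux per unit crosswind length is F = V × PW.
Inflow: F_in = 8.61 × 34.4 = 296.184 mm·m/s
Outflow: F_out = 8.61 × 27.5 = 236.775 mm·m/s
Steady-state rate R = (F_in − F_out)/L = (296.184 − 236.775) / 267000 m = 2.225e-04 mm/s.
R = 2.225e-04 × 3600 = 0.801 mm/hr.

R ≈ 0.801 mm/hr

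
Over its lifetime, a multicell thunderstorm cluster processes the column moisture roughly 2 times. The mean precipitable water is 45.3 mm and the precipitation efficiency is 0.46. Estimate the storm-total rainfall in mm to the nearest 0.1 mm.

rainfall ≈ 41.7 mm

Each cycle deposits ε × PW = 0.46 × 45.3 = 20.838 mm.
Over 2 cycles: 2 × 20.838 = 41.7 mm.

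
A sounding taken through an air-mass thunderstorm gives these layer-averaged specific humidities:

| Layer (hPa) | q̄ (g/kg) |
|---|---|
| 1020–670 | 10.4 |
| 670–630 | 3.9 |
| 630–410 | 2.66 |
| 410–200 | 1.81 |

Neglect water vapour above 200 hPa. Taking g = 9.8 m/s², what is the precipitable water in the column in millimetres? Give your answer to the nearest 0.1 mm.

PW ≈ 48.6 mm

Precipitable water is the column-integrated vapour mass per unit area: PW = (1/g) Σ q̄ Δp, with q in kg/kg and Δp in Pa (1 kg/m² of water = 1 mm).
Layer 1020–670 hPa: Δp = 350 hPa = 35000 Pa, q̄ = 0.0104 kg/kg → 0.0104 × 35000 / 9.8 = 37.14 mm
Layer 670–630 hPa: Δp = 40 hPa = 4000 Pa, q̄ = 0.0039 kg/kg → 0.0039 × 4000 / 9.8 = 1.59 mm
Layer 630–410 hPa: Δp = 220 hPa = 22000 Pa, q̄ = 0.00266 kg/kg → 0.00266 × 22000 / 9.8 = 5.97 mm
Layer 410–200 hPa: Δp = 210 hPa = 21000 Pa, q̄ = 0.00181 kg/kg → 0.00181 × 21000 / 9.8 = 3.88 mm
PW = 37.14 + 1.59 + 5.97 + 3.88 = 48.58 ≈ 48.6 mm.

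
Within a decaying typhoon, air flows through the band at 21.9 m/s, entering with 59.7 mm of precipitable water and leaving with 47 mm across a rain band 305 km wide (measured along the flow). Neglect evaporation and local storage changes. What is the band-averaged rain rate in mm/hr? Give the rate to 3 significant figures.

R ≈ 3.28 mm/hr

Column moisture flux per unit crosswind length is F = V × PW.
Inflow: F_in = 21.9 × 59.7 = 1307.43 mm·m/s
Outflow: F_out = 21.9 × 47 = 1029.3 mm·m/s
Steady-state rate R = (F_in − F_out)/L = (1307.43 − 1029.3) / 305000 m = 9.119e-04 mm/s.
R = 9.119e-04 × 3600 = 3.28 mm/hr.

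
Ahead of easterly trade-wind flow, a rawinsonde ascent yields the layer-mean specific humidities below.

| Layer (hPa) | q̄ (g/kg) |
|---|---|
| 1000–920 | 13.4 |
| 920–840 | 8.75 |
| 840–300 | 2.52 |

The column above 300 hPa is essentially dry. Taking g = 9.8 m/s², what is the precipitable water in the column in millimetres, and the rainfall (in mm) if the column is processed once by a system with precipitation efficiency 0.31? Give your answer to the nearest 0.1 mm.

PW ≈ 32.0 mm; rainfall ≈ 9.9 mm

Precipitable water is the column-integrated vapour mass per unit area: PW = (1/g) Σ q̄ Δp, with q in kg/kg and Δp in Pa (1 kg/m² of water = 1 mm).
Layer 1000–920 hPa: Δp = 80 hPa = 8000 Pa, q̄ = 0.0134 kg/kg → 0.0134 × 8000 / 9.8 = 10.94 mm
Layer 920–840 hPa: Δp = 80 hPa = 8000 Pa, q̄ = 0.00875 kg/kg → 0.00875 × 8000 / 9.8 = 7.14 mm
Layer 840–300 hPa: Δp = 540 hPa = 54000 Pa, q̄ = 0.00252 kg/kg → 0.00252 × 54000 / 9.8 = 13.89 mm
PW = 10.94 + 7.14 + 13.89 = 31.97 ≈ 32.0 mm.
Rainfall = ε × PW = 0.31 × 32.0 = 9.9 mm.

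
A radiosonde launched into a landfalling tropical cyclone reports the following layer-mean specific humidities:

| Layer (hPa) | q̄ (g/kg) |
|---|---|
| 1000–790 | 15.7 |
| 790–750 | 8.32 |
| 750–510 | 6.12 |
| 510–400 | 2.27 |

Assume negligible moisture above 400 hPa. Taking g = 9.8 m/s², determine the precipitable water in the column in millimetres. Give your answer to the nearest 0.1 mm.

Precipitable water is the column-integrated vapour mass per unit area: PW = (1/g) Σ q̄ Δp, with q in kg/kg and Δp in Pa (1 kg/m² of water = 1 mm).
Layer 1000–790 hPa: Δp = 210 hPa = 21000 Pa, q̄ = 0.0157 kg/kg → 0.0157 × 21000 / 9.8 = 33.64 mm
Layer 790–750 hPa: Δp = 40 hPa = 4000 Pa, q̄ = 0.00832 kg/kg → 0.00832 × 4000 / 9.8 = 3.40 mm
Layer 750–510 hPa: Δp = 240 hPa = 24000 Pa, q̄ = 0.00612 kg/kg → 0.00612 × 24000 / 9.8 = 14.99 mm
Layer 510–400 hPa: Δp = 110 hPa = 11000 Pa, q̄ = 0.00227 kg/kg → 0.00227 × 11000 / 9.8 = 2.55 mm
PW = 33.64 + 3.40 + 14.99 + 2.55 = 54.58 ≈ 54.6 mm.

PW ≈ 54.6 mm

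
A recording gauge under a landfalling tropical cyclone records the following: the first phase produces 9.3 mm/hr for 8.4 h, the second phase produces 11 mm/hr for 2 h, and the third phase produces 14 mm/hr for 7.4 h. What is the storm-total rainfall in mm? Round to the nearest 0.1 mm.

Total = Σ Rᵢ Δtᵢ = 9.3 × 8.4 + 11 × 2 + 14 × 7.4
      = 78.12 + 22 + 103.6 = 203.7 mm.

total ≈ 203.7 mm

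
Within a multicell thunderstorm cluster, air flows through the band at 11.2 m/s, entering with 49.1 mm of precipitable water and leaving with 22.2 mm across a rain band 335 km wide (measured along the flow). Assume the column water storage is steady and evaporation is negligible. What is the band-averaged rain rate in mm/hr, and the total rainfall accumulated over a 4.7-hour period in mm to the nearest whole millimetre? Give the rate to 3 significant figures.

R ≈ 3.24 mm/hr; total ≈ 15 mm

Column moisture flux per unit crosswind length is F = V × PW.
Inflow: F_in = 11.2 × 49.1 = 549.92 mm·m/s
Outflow: F_out = 11.2 × 22.2 = 248.64 mm·m/s
Steady-state rate R = (F_in − F_out)/L = (549.92 − 248.64) / 335000 m = 8.993e-04 mm/s.
R = 8.993e-04 × 3600 = 3.24 mm/hr.
Over 4.7 h: total = 3.24 × 4.7 = 15.228 ≈ 15 mm.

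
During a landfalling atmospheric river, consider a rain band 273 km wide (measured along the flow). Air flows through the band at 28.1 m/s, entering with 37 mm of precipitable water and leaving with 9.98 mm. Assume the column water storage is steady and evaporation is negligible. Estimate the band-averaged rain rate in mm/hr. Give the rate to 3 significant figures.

Column moisture flux per unit crosswind length is F = V × PW.
Inflow: F_in = 28.1 × 37 = 1039.7 mm·m/s
Outflow: F_out = 28.1 × 9.98 = 280.438 mm·m/s
Steady-state rate R = (F_in − F_out)/L = (1039.7 − 280.438) / 273000 m = 2.781e-03 mm/s.
R = 2.781e-03 × 3600 = 10.0 mm/hr.

R ≈ 10.0 mm/hr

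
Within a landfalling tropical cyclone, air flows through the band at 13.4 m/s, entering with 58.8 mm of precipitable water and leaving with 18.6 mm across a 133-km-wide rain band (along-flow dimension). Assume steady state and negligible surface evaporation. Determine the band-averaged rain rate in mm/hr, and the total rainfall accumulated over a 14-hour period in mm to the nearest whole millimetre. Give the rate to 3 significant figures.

R ≈ 14.6 mm/hr; total ≈ 204 mm

Column moisture flux per unit crosswind length is F = V × PW.
Inflow: F_in = 13.4 × 58.8 = 787.92 mm·m/s
Outflow: F_out = 13.4 × 18.6 = 249.24 mm·m/s
Steady-state rate R = (F_in − F_out)/L = (787.92 − 249.24) / 133000 m = 4.050e-03 mm/s.
R = 4.050e-03 × 3600 = 14.6 mm/hr.
Over 14 h: total = 14.6 × 14 = 204.4 ≈ 204 mm.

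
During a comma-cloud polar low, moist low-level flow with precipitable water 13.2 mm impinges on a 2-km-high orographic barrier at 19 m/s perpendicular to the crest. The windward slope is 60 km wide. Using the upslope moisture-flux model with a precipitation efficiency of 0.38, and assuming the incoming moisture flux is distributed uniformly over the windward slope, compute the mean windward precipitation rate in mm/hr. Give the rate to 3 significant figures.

R ≈ 5.72 mm/hr

Incoming column moisture flux per unit ridge length: F = V × PW = 19 × 13.2 = 250.8 mm·m/s.
Spread over the 60 km slope with efficiency ε = 0.38: R = ε·F/W = 0.38 × 250.8 / 60000 m = 1.588e-03 mm/s.
R = 1.588e-03 × 3600 = 5.72 mm/hr.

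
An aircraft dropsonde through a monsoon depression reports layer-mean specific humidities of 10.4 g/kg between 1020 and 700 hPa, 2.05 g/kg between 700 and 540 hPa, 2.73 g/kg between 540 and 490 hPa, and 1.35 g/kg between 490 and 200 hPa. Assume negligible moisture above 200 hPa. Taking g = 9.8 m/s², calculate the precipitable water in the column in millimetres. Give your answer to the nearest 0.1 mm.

PW ≈ 42.7 mm

Precipitable water is the column-integrated vapour mass per unit area: PW = (1/g) Σ q̄ Δp, with q in kg/kg and Δp in Pa (1 kg/m² of water = 1 mm).
Layer 1020–700 hPa: Δp = 320 hPa = 32000 Pa, q̄ = 0.0104 kg/kg → 0.0104 × 32000 / 9.8 = 33.96 mm
Layer 700–540 hPa: Δp = 160 hPa = 16000 Pa, q̄ = 0.00205 kg/kg → 0.00205 × 16000 / 9.8 = 3.35 mm
Layer 540–490 hPa: Δp = 50 hPa = 5000 Pa, q̄ = 0.00273 kg/kg → 0.00273 × 5000 / 9.8 = 1.39 mm
Layer 490–200 hPa: Δp = 290 hPa = 29000 Pa, q̄ = 0.00135 kg/kg → 0.00135 × 29000 / 9.8 = 3.99 mm
PW = 33.96 + 3.35 + 1.39 + 3.99 = 42.69 ≈ 42.7 mm.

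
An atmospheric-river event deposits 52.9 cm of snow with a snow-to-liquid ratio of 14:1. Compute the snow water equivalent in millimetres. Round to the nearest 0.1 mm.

SWE = snow depth / ratio = 52.9 cm / 14 = 3.779 cm = 37.8 mm.

SWE ≈ 37.8 mm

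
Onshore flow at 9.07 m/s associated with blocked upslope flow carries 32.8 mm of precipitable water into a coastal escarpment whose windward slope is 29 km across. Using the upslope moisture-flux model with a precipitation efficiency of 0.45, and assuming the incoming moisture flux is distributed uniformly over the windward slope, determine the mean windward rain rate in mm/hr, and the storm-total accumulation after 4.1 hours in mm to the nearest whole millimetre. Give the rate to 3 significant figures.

R ≈ 16.6 mm/hr; total ≈ 68 mm

Incoming column moisture flux per unit ridge length: F = V × PW = 9.07 × 32.8 = 297.496 mm·m/s.
Spread over the 29 km slope with efficiency ε = 0.45: R = ε·F/W = 0.45 × 297.496 / 29000 m = 4.616e-03 mm/s.
R = 4.616e-03 × 3600 = 16.6 mm/hr.
Over 4.1 h: total = 16.6 × 4.1 = 68.06 ≈ 68 mm.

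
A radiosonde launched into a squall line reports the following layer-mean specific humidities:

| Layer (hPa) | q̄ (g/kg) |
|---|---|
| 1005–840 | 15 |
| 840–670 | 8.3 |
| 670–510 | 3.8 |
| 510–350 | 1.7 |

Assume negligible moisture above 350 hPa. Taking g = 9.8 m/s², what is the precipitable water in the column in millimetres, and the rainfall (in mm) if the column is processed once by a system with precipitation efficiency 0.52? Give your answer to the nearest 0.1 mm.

PW ≈ 48.6 mm; rainfall ≈ 25.3 mm

Precipitable water is the column-integrated vapour mass per unit area: PW = (1/g) Σ q̄ Δp, with q in kg/kg and Δp in Pa (1 kg/m² of water = 1 mm).
Layer 1005–840 hPa: Δp = 165 hPa = 16500 Pa, q̄ = 0.015 kg/kg → 0.015 × 16500 / 9.8 = 25.26 mm
Layer 840–670 hPa: Δp = 170 hPa = 17000 Pa, q̄ = 0.0083 kg/kg → 0.0083 × 17000 / 9.8 = 14.40 mm
Layer 670–510 hPa: Δp = 160 hPa = 16000 Pa, q̄ = 0.0038 kg/kg → 0.0038 × 16000 / 9.8 = 6.20 mm
Layer 510–350 hPa: Δp = 160 hPa = 16000 Pa, q̄ = 0.0017 kg/kg → 0.0017 × 16000 / 9.8 = 2.78 mm
PW = 25.26 + 14.40 + 6.20 + 2.78 = 48.64 ≈ 48.6 mm.
Rainfall = ε × PW = 0.52 × 48.6 = 25.3 mm.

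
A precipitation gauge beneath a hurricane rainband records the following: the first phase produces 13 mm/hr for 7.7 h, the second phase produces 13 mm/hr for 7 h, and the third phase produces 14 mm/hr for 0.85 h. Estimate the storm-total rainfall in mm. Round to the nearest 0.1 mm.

Total = Σ Rᵢ Δtᵢ = 13 × 7.7 + 13 × 7 + 14 × 0.85
      = 100.1 + 91 + 11.9 = 203.0 mm.

total ≈ 203.0 mm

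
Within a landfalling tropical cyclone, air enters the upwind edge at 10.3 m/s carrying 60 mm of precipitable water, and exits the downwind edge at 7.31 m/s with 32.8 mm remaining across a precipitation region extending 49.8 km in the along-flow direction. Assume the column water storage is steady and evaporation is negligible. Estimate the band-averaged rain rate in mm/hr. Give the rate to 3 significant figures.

R ≈ 27.3 mm/hr

Column moisture flux per unit crosswind length is F = V × PW.
Inflow: F_in = 10.3 × 60 = 618 mm·m/s
Outflow: F_out = 7.31 × 32.8 = 239.768 mm·m/s
Steady-state rate R = (F_in − F_out)/L = (618 − 239.768) / 49800 m = 7.595e-03 mm/s.
R = 7.595e-03 × 3600 = 27.3 mm/hr.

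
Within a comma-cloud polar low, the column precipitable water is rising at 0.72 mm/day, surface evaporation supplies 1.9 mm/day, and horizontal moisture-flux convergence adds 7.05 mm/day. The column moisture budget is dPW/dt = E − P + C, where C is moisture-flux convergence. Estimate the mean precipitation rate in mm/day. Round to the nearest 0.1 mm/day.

P ≈ 8.2 mm/day

dPW/dt = +0.72 mm/day.
P = E + C − dPW/dt = 1.9 + (7.05) − (+0.72) = 8.2 mm/day.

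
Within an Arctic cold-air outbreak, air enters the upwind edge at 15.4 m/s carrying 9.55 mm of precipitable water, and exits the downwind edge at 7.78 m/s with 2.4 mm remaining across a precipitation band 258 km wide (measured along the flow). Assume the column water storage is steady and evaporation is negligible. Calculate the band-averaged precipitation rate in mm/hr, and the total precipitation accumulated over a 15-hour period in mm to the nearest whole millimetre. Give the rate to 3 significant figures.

R ≈ 1.79 mm/hr; total ≈ 27 mm

Column moisture flux per unit crosswind length is F = V × PW.
Inflow: F_in = 15.4 × 9.55 = 147.07 mm·m/s
Outflow: F_out = 7.78 × 2.4 = 18.672 mm·m/s
Steady-state rate R = (F_in − F_out)/L = (147.07 − 18.672) / 258000 m = 4.977e-04 mm/s.
R = 4.977e-04 × 3600 = 1.79 mm/hr.
Over 15 h: total = 1.79 × 15 = 26.85 ≈ 27 mm.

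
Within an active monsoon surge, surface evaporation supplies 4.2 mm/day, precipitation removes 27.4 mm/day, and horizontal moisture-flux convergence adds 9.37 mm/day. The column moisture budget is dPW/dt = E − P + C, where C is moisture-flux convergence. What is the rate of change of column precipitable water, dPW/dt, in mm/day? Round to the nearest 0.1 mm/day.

dPW/dt ≈ -13.8 mm/day

dPW/dt = E − P + C = 4.2 − 27.4 + (9.37) = -13.8 mm/day.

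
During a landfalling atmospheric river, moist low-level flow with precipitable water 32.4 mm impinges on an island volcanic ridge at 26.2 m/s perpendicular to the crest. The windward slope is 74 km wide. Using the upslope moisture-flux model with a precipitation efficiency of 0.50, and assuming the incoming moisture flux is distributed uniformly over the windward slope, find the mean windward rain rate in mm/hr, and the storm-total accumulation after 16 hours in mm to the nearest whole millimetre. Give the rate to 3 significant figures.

Incoming column moisture flux per unit ridge length: F = V × PW = 26.2 × 32.4 = 848.88 mm·m/s.
Spread over the 74 km slope with efficiency ε = 0.50: R = ε·F/W = 0.50 × 848.88 / 74000 m = 5.736e-03 mm/s.
R = 5.736e-03 × 3600 = 20.6 mm/hr.
Over 16 h: total = 20.6 × 16 = 329.6 ≈ 330 mm.

R ≈ 20.6 mm/hr; total ≈ 330 mm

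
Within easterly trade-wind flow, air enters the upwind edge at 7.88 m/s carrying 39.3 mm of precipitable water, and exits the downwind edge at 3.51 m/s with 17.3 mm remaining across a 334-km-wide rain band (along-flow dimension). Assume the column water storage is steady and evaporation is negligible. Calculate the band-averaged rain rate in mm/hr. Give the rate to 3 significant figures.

Column moisture flux per unit crosswind length is F = V × PW.
Inflow: F_in = 7.88 × 39.3 = 309.684 mm·m/s
Outflow: F_out = 3.51 × 17.3 = 60.723 mm·m/s
Steady-state rate R = (F_in − F_out)/L = (309.684 − 60.723) / 334000 m = 7.454e-04 mm/s.
R = 7.454e-04 × 3600 = 2.68 mm/hr.

R ≈ 2.68 mm/hr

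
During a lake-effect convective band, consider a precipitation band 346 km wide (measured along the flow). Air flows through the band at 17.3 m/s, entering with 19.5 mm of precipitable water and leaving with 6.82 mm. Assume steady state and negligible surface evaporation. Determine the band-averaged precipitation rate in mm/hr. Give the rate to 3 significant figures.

R ≈ 2.28 mm/hr

Column moisture flux per unit crosswind length is F = V × PW.
Inflow: F_in = 17.3 × 19.5 = 337.35 mm·m/s
Outflow: F_out = 17.3 × 6.82 = 117.986 mm·m/s
Steady-state rate R = (F_in − F_out)/L = (337.35 − 117.986) / 346000 m = 6.340e-04 mm/s.
R = 6.340e-04 × 3600 = 2.28 mm/hr.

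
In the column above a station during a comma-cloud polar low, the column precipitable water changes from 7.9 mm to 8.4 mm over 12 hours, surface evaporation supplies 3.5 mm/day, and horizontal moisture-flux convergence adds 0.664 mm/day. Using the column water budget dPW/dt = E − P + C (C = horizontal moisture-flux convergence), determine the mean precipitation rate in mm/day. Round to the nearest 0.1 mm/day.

P ≈ 3.2 mm/day

dPW/dt = (8.4 − 7.9) mm / (12/24 day) = +1.000 mm/day.
P = E + C − dPW/dt = 3.5 + (0.664) − (+1.000) = 3.2 mm/day.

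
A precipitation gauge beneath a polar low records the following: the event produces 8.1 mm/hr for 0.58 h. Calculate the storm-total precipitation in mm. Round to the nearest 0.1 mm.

Total = Σ Rᵢ Δtᵢ = 8.1 × 0.58
      = 4.698 = 4.7 mm.

total ≈ 4.7 mm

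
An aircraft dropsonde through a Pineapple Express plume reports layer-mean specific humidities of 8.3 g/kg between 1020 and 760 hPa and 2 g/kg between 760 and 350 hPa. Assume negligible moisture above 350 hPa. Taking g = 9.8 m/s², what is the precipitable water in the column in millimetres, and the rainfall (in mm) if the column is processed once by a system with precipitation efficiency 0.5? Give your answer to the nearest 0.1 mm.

PW ≈ 30.4 mm; rainfall ≈ 15.2 mm

Precipitable water is the column-integrated vapour mass per unit area: PW = (1/g) Σ q̄ Δp, with q in kg/kg and Δp in Pa (1 kg/m² of water = 1 mm).
Layer 1020–760 hPa: Δp = 260 hPa = 26000 Pa, q̄ = 0.0083 kg/kg → 0.0083 × 26000 / 9.8 = 22.02 mm
Layer 760–350 hPa: Δp = 410 hPa = 41000 Pa, q̄ = 0.002 kg/kg → 0.002 × 41000 / 9.8 = 8.37 mm
PW = 22.02 + 8.37 = 30.39 ≈ 30.4 mm.
Rainfall = ε × PW = 0.5 × 30.4 = 15.2 mm.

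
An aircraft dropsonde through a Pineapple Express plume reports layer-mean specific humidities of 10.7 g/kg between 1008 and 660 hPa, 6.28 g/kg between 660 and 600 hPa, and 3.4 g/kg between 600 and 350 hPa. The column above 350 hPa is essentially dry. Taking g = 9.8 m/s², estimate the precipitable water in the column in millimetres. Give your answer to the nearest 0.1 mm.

PW ≈ 50.5 mm

Precipitable water is the column-integrated vapour mass per unit area: PW = (1/g) Σ q̄ Δp, with q in kg/kg and Δp in Pa (1 kg/m² of water = 1 mm).
Layer 1008–660 hPa: Δp = 348 hPa = 34800 Pa, q̄ = 0.0107 kg/kg → 0.0107 × 34800 / 9.8 = 38.00 mm
Layer 660–600 hPa: Δp = 60 hPa = 6000 Pa, q̄ = 0.00628 kg/kg → 0.00628 × 6000 / 9.8 = 3.84 mm
Layer 600–350 hPa: Δp = 250 hPa = 25000 Pa, q̄ = 0.0034 kg/kg → 0.0034 × 25000 / 9.8 = 8.67 mm
PW = 38.00 + 3.84 + 8.67 = 50.51 ≈ 50.5 mm.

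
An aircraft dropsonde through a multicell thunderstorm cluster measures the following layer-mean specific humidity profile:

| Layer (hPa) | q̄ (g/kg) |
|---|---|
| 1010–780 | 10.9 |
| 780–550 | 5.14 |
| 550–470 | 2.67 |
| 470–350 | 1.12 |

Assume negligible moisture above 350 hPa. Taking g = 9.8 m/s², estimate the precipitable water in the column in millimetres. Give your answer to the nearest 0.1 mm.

Precipitable water is the column-integrated vapour mass per unit area: PW = (1/g) Σ q̄ Δp, with q in kg/kg and Δp in Pa (1 kg/m² of water = 1 mm).
Layer 1010–780 hPa: Δp = 230 hPa = 23000 Pa, q̄ = 0.0109 kg/kg → 0.0109 × 23000 / 9.8 = 25.58 mm
Layer 780–550 hPa: Δp = 230 hPa = 23000 Pa, q̄ = 0.00514 kg/kg → 0.00514 × 23000 / 9.8 = 12.06 mm
Layer 550–470 hPa: Δp = 80 hPa = 8000 Pa, q̄ = 0.00267 kg/kg → 0.00267 × 8000 / 9.8 = 2.18 mm
Layer 470–350 hPa: Δp = 120 hPa = 12000 Pa, q̄ = 0.00112 kg/kg → 0.00112 × 12000 / 9.8 = 1.37 mm
PW = 25.58 + 12.06 + 2.18 + 1.37 = 41.19 ≈ 41.2 mm.

PW ≈ 41.2 mm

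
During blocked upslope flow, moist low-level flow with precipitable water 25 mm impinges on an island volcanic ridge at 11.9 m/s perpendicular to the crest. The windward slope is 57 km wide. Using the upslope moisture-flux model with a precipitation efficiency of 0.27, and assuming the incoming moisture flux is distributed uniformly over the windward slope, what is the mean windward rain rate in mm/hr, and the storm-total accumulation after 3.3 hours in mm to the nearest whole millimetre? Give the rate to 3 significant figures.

R ≈ 5.07 mm/hr; total ≈ 17 mm

Incoming column moisture flux per unit ridge length: F = V × PW = 11.9 × 25 = 297.5 mm·m/s.
Spread over the 57 km slope with efficiency ε = 0.27: R = ε·F/W = 0.27 × 297.5 / 57000 m = 1.409e-03 mm/s.
R = 1.409e-03 × 3600 = 5.07 mm/hr.
Over 3.3 h: total = 5.07 × 3.3 = 16.731 ≈ 17 mm.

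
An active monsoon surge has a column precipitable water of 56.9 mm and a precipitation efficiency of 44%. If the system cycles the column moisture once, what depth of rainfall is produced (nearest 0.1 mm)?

rainfall ≈ 25.0 mm

Rainfall = ε × PW = 0.44 × 56.9 = 25.0 mm.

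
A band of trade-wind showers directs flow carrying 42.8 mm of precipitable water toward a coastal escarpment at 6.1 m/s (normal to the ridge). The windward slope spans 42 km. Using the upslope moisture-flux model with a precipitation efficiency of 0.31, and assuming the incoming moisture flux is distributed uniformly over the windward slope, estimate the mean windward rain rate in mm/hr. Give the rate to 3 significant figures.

Incoming column moisture flux per unit ridge length: F = V × PW = 6.1 × 42.8 = 261.08 mm·m/s.
Spread over the 42 km slope with efficiency ε = 0.31: R = ε·F/W = 0.31 × 261.08 / 42000 m = 1.927e-03 mm/s.
R = 1.927e-03 × 3600 = 6.94 mm/hr.

R ≈ 6.94 mm/hr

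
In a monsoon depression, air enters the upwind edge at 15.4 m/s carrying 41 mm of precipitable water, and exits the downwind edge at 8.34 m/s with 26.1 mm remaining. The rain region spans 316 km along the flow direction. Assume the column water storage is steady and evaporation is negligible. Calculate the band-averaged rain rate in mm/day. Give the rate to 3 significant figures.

R ≈ 113 mm/day

Column moisture flux per unit crosswind length is F = V × PW.
Inflow: F_in = 15.4 × 41 = 631.4 mm·m/s
Outflow: F_out = 8.34 × 26.1 = 217.674 mm·m/s
Steady-state rate R = (F_in − F_out)/L = (631.4 − 217.674) / 316000 m = 1.309e-03 mm/s.
R = 1.309e-03 × 3600 × 24 = 113 mm/day.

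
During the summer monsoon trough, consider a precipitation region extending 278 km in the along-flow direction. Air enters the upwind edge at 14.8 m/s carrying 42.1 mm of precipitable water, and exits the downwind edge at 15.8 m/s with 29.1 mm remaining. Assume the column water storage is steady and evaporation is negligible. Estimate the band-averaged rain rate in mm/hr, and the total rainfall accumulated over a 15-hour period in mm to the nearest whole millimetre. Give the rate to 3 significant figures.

R ≈ 2.11 mm/hr; total ≈ 32 mm

Column moisture flux per unit crosswind length is F = V × PW.
Inflow: F_in = 14.8 × 42.1 = 623.08 mm·m/s
Outflow: F_out = 15.8 × 29.1 = 459.78 mm·m/s
Steady-state rate R = (F_in − F_out)/L = (623.08 − 459.78) / 278000 m = 5.874e-04 mm/s.
R = 5.874e-04 × 3600 = 2.11 mm/hr.
Over 15 h: total = 2.11 × 15 = 31.65 ≈ 32 mm.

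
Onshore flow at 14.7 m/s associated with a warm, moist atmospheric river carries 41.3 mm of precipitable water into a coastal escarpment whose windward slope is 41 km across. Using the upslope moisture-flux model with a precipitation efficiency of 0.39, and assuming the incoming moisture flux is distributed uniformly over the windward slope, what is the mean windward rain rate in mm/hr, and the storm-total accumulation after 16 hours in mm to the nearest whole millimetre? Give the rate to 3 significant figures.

Incoming column moisture flux per unit ridge length: F = V × PW = 14.7 × 41.3 = 607.11 mm·m/s.
Spread over the 41 km slope with efficiency ε = 0.39: R = ε·F/W = 0.39 × 607.11 / 41000 m = 5.775e-03 mm/s.
R = 5.775e-03 × 3600 = 20.8 mm/hr.
Over 16 h: total = 20.8 × 16 = 332.8 ≈ 333 mm.

R ≈ 20.8 mm/hr; total ≈ 333 mm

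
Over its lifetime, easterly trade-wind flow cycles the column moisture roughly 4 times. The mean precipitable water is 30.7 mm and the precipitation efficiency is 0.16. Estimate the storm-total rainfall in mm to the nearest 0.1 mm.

Each cycle deposits ε × PW = 0.16 × 30.7 = 4.912 mm.
Over 4 cycles: 4 × 4.912 = 19.6 mm.

rainfall ≈ 19.6 mm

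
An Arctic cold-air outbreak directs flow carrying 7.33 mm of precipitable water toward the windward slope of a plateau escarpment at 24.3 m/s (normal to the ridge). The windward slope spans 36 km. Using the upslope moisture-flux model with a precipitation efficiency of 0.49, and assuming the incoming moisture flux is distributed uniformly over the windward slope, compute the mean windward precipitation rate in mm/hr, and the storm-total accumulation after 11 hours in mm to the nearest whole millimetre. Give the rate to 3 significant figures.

R ≈ 8.73 mm/hr; total ≈ 96 mm

Incoming column moisture flux per unit ridge length: F = V × PW = 24.3 × 7.33 = 178.119 mm·m/s.
Spread over the 36 km slope with efficiency ε = 0.49: R = ε·F/W = 0.49 × 178.119 / 36000 m = 2.424e-03 mm/s.
R = 2.424e-03 × 3600 = 8.73 mm/hr.
Over 11 h: total = 8.73 × 11 = 96.03 ≈ 96 mm.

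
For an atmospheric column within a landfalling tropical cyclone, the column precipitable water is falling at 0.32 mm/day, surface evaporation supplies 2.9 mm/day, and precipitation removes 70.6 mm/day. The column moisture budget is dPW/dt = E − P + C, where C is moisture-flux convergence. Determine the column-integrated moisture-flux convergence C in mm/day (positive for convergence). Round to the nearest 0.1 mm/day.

dPW/dt = -0.32 mm/day.
C = dPW/dt − E + P = (-0.32) − 2.9 + 70.6 = 67.4 mm/day.

C ≈ 67.4 mm/day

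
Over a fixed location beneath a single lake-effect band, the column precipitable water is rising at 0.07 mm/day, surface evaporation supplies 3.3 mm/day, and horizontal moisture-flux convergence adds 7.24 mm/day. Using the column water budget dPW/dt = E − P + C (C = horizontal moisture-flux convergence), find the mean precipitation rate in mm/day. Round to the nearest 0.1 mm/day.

dPW/dt = +0.07 mm/day.
P = E + C − dPW/dt = 3.3 + (7.24) − (+0.07) = 10.5 mm/day.

P ≈ 10.5 mm/day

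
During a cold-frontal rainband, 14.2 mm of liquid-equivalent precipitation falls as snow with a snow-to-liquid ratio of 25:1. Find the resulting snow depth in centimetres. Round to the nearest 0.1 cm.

Snow depth = liquid × ratio = 14.2 mm × 25 = 355 mm = 35.5 cm.

snow depth ≈ 35.5 cm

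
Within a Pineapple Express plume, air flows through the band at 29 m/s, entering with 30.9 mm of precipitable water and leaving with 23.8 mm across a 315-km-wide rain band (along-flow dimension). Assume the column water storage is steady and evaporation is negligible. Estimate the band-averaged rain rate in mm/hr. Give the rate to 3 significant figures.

R ≈ 2.35 mm/hr

Column moisture flux per unit crosswind length is F = V × PW.
Inflow: F_in = 29 × 30.9 = 896.1 mm·m/s
Outflow: F_out = 29 × 23.8 = 690.2 mm·m/s
Steady-state rate R = (F_in − F_out)/L = (896.1 − 690.2) / 315000 m = 6.537e-04 mm/s.
R = 6.537e-04 × 3600 = 2.35 mm/hr.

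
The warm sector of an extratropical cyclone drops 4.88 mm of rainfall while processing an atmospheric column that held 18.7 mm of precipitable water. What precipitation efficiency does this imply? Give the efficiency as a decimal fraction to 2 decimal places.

ε = rainfall / PW = 4.88 / 18.7 = 0.26.

ε ≈ 0.26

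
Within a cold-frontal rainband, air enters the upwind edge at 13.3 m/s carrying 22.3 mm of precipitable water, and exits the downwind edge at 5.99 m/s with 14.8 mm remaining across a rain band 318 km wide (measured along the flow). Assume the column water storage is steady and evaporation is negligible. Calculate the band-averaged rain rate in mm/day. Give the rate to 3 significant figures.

R ≈ 56.5 mm/day

Column moisture flux per unit crosswind length is F = V × PW.
Inflow: F_in = 13.3 × 22.3 = 296.59 mm·m/s
Outflow: F_out = 5.99 × 14.8 = 88.652 mm·m/s
Steady-state rate R = (F_in − F_out)/L = (296.59 − 88.652) / 318000 m = 6.539e-04 mm/s.
R = 6.539e-04 × 3600 × 24 = 56.5 mm/day.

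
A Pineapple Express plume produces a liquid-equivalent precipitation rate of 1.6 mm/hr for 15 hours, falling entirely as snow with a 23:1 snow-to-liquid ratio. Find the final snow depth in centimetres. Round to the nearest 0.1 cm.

snow depth ≈ 55.2 cm

Liquid-equivalent depth = 1.6 × 15 = 24 mm.
Snow depth = 24 mm × 23 = 552 mm = 55.2 cm.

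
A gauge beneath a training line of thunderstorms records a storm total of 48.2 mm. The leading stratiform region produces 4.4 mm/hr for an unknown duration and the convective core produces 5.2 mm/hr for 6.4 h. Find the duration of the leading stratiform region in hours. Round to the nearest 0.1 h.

duration ≈ 3.4 h

Known phases: 5.2 × 6.4 = 33.28 mm.
Remaining depth = 48.2 − 33.28 = 14.92 mm.
Duration = 14.92 / 4.4 = 3.4 h.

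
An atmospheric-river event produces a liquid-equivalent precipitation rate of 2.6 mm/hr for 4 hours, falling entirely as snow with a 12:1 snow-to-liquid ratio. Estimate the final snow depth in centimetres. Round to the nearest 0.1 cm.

snow depth ≈ 12.5 cm

Liquid-equivalent depth = 2.6 × 4 = 10.4 mm.
Snow depth = 10.4 mm × 12 = 124.8 mm = 12.5 cm.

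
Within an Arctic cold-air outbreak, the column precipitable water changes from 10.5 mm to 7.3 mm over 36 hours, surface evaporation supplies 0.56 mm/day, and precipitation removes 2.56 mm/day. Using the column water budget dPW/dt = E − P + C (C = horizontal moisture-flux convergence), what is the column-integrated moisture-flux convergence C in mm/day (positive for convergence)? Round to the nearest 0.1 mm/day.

dPW/dt = (7.3 − 10.5) mm / (36/24 day) = -2.133 mm/day.
C = dPW/dt − E + P = (-2.133) − 0.56 + 2.56 = -0.1 mm/day.

C ≈ -0.1 mm/day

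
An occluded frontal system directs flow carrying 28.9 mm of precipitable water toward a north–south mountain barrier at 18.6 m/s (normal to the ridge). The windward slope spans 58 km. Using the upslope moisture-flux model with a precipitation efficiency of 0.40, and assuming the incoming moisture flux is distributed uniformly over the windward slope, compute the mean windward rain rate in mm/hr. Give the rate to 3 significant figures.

R ≈ 13.3 mm/hr

Incoming column moisture flux per unit ridge length: F = V × PW = 18.6 × 28.9 = 537.54 mm·m/s.
Spread over the 58 km slope with efficiency ε = 0.40: R = ε·F/W = 0.40 × 537.54 / 58000 m = 3.707e-03 mm/s.
R = 3.707e-03 × 3600 = 13.3 mm/hr.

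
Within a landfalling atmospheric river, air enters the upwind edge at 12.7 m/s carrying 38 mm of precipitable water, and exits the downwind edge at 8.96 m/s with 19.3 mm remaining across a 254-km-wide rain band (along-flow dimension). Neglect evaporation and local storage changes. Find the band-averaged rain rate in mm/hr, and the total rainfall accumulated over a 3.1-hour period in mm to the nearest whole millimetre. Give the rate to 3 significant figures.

R ≈ 4.39 mm/hr; total ≈ 14 mm

Column moisture flux per unit crosswind length is F = V × PW.
Inflow: F_in = 12.7 × 38 = 482.6 mm·m/s
Outflow: F_out = 8.96 × 19.3 = 172.928 mm·m/s
Steady-state rate R = (F_in − F_out)/L = (482.6 − 172.928) / 254000 m = 1.219e-03 mm/s.
R = 1.219e-03 × 3600 = 4.39 mm/hr.
Over 3.1 h: total = 4.39 × 3.1 = 13.609 ≈ 14 mm.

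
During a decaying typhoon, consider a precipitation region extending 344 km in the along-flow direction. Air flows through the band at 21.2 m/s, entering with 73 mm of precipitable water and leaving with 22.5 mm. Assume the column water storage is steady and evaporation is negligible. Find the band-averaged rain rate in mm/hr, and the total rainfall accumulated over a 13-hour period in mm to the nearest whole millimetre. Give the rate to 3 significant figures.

R ≈ 11.2 mm/hr; total ≈ 146 mm

Column moisture flux per unit crosswind length is F = V × PW.
Inflow: F_in = 21.2 × 73 = 1547.6 mm·m/s
Outflow: F_out = 21.2 × 22.5 = 477 mm·m/s
Steady-state rate R = (F_in − F_out)/L = (1547.6 − 477) / 344000 m = 3.112e-03 mm/s.
R = 3.112e-03 × 3600 = 11.2 mm/hr.
Over 13 h: total = 11.2 × 13 = 145.6 ≈ 146 mm.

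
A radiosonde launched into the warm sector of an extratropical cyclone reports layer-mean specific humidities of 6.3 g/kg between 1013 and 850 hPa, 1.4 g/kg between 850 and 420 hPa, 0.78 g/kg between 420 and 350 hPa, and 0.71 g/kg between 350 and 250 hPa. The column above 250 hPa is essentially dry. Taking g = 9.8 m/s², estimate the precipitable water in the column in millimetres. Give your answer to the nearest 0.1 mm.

PW ≈ 17.9 mm

Precipitable water is the column-integrated vapour mass per unit area: PW = (1/g) Σ q̄ Δp, with q in kg/kg and Δp in Pa (1 kg/m² of water = 1 mm).
Layer 1013–850 hPa: Δp = 163 hPa = 16300 Pa, q̄ = 0.0063 kg/kg → 0.0063 × 16300 / 9.8 = 10.48 mm
Layer 850–420 hPa: Δp = 430 hPa = 43000 Pa, q̄ = 0.0014 kg/kg → 0.0014 × 43000 / 9.8 = 6.14 mm
Layer 420–350 hPa: Δp = 70 hPa = 7000 Pa, q̄ = 0.00078 kg/kg → 0.00078 × 7000 / 9.8 = 0.56 mm
Layer 350–250 hPa: Δp = 100 hPa = 10000 Pa, q̄ = 0.00071 kg/kg → 0.00071 × 10000 / 9.8 = 0.72 mm
PW = 10.48 + 6.14 + 0.56 + 0.72 = 17.90 ≈ 17.9 mm.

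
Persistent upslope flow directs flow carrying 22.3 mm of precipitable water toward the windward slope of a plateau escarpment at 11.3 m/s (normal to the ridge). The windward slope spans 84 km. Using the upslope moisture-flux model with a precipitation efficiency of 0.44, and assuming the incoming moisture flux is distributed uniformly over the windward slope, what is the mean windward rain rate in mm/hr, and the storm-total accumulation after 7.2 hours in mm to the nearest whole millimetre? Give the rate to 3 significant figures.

R ≈ 4.75 mm/hr; total ≈ 34 mm

Incoming column moisture flux per unit ridge length: F = V × PW = 11.3 × 22.3 = 251.99 mm·m/s.
Spread over the 84 km slope with efficiency ε = 0.44: R = ε·F/W = 0.44 × 251.99 / 84000 m = 1.320e-03 mm/s.
R = 1.320e-03 × 3600 = 4.75 mm/hr.
Over 7.2 h: total = 4.75 × 7.2 = 34.2 ≈ 34 mm.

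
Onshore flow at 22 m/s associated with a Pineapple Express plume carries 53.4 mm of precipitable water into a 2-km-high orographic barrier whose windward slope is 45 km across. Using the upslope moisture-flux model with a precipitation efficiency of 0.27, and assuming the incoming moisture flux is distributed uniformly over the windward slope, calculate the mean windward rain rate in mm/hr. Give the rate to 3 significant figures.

Incoming column moisture flux per unit ridge length: F = V × PW = 22 × 53.4 = 1174.8 mm·m/s.
Spread over the 45 km slope with efficiency ε = 0.27: R = ε·F/W = 0.27 × 1174.8 / 45000 m = 7.049e-03 mm/s.
R = 7.049e-03 × 3600 = 25.4 mm/hr.

R ≈ 25.4 mm/hr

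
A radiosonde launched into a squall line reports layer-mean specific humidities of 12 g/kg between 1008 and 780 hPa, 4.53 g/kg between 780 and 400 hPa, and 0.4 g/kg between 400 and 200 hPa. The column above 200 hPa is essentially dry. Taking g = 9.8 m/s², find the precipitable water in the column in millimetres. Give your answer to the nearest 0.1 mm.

Precipitable water is the column-integrated vapour mass per unit area: PW = (1/g) Σ q̄ Δp, with q in kg/kg and Δp in Pa (1 kg/m² of water = 1 mm).
Layer 1008–780 hPa: Δp = 228 hPa = 22800 Pa, q̄ = 0.012 kg/kg → 0.012 × 22800 / 9.8 = 27.92 mm
Layer 780–400 hPa: Δp = 380 hPa = 38000 Pa, q̄ = 0.00453 kg/kg → 0.00453 × 38000 / 9.8 = 17.57 mm
Layer 400–200 hPa: Δp = 200 hPa = 20000 Pa, q̄ = 0.0004 kg/kg → 0.0004 × 20000 / 9.8 = 0.82 mm
PW = 27.92 + 17.57 + 0.82 = 46.31 ≈ 46.3 mm.

PW ≈ 46.3 mm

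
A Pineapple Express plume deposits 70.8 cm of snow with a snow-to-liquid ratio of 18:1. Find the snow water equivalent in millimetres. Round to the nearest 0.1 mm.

SWE ≈ 39.3 mm

SWE = snow depth / ratio = 70.8 cm / 18 = 3.933 cm = 39.3 mm.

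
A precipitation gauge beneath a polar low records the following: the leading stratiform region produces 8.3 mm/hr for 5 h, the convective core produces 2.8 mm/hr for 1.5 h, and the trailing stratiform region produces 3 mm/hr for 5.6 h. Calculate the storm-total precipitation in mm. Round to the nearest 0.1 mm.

Total = Σ Rᵢ Δtᵢ = 8.3 × 5 + 2.8 × 1.5 + 3 × 5.6
      = 41.5 + 4.2 + 16.8 = 62.5 mm.

total ≈ 62.5 mm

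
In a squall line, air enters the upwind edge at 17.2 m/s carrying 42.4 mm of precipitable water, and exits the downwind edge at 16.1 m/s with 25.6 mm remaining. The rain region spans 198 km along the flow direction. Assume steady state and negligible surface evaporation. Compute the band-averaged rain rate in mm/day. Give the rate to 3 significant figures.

Column moisture flux per unit crosswind length is F = V × PW.
Inflow: F_in = 17.2 × 42.4 = 729.28 mm·m/s
Outflow: F_out = 16.1 × 25.6 = 412.16 mm·m/s
Steady-state rate R = (F_in − F_out)/L = (729.28 − 412.16) / 198000 m = 1.602e-03 mm/s.
R = 1.602e-03 × 3600 × 24 = 138 mm/day.

R ≈ 138 mm/day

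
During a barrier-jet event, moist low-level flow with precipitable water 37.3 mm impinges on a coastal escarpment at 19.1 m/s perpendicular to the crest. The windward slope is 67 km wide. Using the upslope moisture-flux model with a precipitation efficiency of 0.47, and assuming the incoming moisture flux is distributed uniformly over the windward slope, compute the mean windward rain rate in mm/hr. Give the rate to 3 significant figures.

Incoming column moisture flux per unit ridge length: F = V × PW = 19.1 × 37.3 = 712.43 mm·m/s.
Spread over the 67 km slope with efficiency ε = 0.47: R = ε·F/W = 0.47 × 712.43 / 67000 m = 4.998e-03 mm/s.
R = 4.998e-03 × 3600 = 18.0 mm/hr.

R ≈ 18.0 mm/hr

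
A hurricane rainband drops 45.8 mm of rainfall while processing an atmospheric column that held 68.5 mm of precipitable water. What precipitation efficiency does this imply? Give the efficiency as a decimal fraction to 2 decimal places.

ε = rainfall / PW = 45.8 / 68.5 = 0.67.

ε ≈ 0.67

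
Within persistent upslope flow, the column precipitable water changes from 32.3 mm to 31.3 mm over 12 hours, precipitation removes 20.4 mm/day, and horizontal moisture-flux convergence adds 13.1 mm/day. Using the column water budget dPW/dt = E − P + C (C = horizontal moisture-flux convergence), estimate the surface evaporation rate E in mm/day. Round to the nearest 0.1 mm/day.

dPW/dt = (31.3 − 32.3) mm / (12/24 day) = -2.000 mm/day.
E = dPW/dt + P − C = (-2.000) + 20.4 − (13.1) = 5.3 mm/day.

E ≈ 5.3 mm/day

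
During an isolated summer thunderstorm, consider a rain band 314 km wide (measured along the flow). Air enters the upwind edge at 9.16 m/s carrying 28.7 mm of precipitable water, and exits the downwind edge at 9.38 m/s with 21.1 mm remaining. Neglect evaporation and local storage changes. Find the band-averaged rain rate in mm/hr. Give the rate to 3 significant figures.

Column moisture flux per unit crosswind length is F = V × PW.
Inflow: F_in = 9.16 × 28.7 = 262.892 mm·m/s
Outflow: F_out = 9.38 × 21.1 = 197.918 mm·m/s
Steady-state rate R = (F_in − F_out)/L = (262.892 − 197.918) / 314000 m = 2.069e-04 mm/s.
R = 2.069e-04 × 3600 = 0.745 mm/hr.

R ≈ 0.745 mm/hr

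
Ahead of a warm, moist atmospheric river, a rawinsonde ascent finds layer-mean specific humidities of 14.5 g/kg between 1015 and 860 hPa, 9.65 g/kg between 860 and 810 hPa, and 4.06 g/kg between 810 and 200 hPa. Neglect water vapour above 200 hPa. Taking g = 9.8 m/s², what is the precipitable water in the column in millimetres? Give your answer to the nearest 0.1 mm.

PW ≈ 53.1 mm

Precipitable water is the column-integrated vapour mass per unit area: PW = (1/g) Σ q̄ Δp, with q in kg/kg and Δp in Pa (1 kg/m² of water = 1 mm).
Layer 1015–860 hPa: Δp = 155 hPa = 15500 Pa, q̄ = 0.0145 kg/kg → 0.0145 × 15500 / 9.8 = 22.93 mm
Layer 860–810 hPa: Δp = 50 hPa = 5000 Pa, q̄ = 0.00965 kg/kg → 0.00965 × 5000 / 9.8 = 4.92 mm
Layer 810–200 hPa: Δp = 610 hPa = 61000 Pa, q̄ = 0.00406 kg/kg → 0.00406 × 61000 / 9.8 = 25.27 mm
PW = 22.93 + 4.92 + 25.27 = 53.12 ≈ 53.1 mm.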